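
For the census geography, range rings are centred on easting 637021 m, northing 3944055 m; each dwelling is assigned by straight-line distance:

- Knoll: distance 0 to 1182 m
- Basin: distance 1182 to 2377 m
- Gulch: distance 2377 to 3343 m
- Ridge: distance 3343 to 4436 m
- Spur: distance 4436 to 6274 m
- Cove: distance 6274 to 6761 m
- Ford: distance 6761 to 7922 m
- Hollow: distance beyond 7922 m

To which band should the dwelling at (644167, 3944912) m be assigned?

Ford

Distance = √((644167−637021)² + (3944912−3944055)²) = √(51065316.000 + 734449.000) = 7197.205 m.
6761 ≤ 7197.205 < 7922 → Ford.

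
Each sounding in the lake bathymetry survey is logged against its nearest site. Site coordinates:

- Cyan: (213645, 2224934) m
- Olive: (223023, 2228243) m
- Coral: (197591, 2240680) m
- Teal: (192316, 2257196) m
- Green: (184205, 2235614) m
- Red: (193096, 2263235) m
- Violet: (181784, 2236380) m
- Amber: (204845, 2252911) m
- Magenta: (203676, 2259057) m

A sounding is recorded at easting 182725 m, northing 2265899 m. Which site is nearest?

Squared distances to each site:
Cyan: 2634177625.000; Olive: 3041903140.000; Coral: 856995917.000; Teal: 167729490.000; Green: 919371625.000; Red: 114654537.000; Violet: 872256842.000; Amber: 657982544.000; Magenta: 485757365.000.
Minimum at Red.

Red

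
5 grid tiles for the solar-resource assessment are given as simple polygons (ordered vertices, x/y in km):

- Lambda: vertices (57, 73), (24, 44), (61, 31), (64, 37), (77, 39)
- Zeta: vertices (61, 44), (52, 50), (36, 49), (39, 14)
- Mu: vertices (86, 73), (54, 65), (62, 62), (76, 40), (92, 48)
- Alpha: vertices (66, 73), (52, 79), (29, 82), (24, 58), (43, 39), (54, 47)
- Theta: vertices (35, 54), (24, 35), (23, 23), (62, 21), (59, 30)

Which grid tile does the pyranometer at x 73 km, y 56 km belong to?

Mu

Cast a ray rightward from (73, 56). For each polygon, the edges (by vertex number in listed order) whose endpoints lie on opposite sides of y = 56, where each meets that height, and whether that is right or left of the point:
Lambda: 1–2 at x≈37.7 (left), 5–1 at x≈67.0 (left) → 0 crossings.
Zeta: no edge straddles that height → 0 crossings.
Mu: 3–4 at x≈65.8 (left), 5–1 at x≈90.1 (right) → 1 crossing.
Alpha: 4–5 at x≈26.0 (left), 6–1 at x≈58.2 (left) → 0 crossings.
Theta: no edge straddles that height → 0 crossings.
Only Mu has an odd count, so the point is inside Mu.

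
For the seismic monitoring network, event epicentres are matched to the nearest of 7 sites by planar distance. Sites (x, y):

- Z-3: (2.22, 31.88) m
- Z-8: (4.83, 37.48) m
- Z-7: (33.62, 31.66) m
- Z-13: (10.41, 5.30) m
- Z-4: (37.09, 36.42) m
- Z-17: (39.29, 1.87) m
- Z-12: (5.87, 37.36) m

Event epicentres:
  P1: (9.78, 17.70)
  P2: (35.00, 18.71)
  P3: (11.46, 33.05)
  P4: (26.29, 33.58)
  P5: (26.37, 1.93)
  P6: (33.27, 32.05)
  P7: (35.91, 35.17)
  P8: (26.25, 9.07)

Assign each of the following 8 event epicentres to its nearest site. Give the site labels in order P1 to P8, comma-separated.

P1 → Z-13 (d²=154.16)
P2 → Z-7 (d²=169.61)
P3 → Z-12 (d²=49.82)
P4 → Z-7 (d²=57.42)
P5 → Z-17 (d²=166.93)
P6 → Z-7 (d²=0.27)
P7 → Z-4 (d²=2.95)
P8 → Z-17 (d²=221.88)

Z-13, Z-7, Z-12, Z-7, Z-17, Z-7, Z-4, Z-17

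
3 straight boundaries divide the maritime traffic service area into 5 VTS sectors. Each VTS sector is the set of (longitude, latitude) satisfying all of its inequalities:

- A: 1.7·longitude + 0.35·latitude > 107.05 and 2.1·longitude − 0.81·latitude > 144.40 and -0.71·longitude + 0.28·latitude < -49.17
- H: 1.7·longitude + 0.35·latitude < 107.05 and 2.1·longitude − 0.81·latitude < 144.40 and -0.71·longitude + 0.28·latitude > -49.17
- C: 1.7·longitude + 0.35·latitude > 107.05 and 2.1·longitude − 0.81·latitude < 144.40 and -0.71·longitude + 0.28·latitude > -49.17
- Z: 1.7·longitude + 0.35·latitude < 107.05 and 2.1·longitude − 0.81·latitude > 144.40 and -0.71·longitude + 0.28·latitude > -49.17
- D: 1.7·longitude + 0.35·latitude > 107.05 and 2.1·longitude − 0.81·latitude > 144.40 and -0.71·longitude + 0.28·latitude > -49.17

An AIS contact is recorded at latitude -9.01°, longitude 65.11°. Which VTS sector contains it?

1.7·65.11 + 0.35·-9.01 = 107.534, which is > 107.05
2.1·65.11 − 0.81·-9.01 = 144.029, which is < 144.40
-0.71·65.11 + 0.28·-9.01 = -48.751, which is > -49.17
This sign pattern matches C.

C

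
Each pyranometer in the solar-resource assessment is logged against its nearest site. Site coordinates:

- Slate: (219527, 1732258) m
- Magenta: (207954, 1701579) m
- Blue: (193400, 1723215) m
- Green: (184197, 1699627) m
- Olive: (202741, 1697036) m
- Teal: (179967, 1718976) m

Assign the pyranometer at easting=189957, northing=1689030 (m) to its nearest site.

Green

Squared distances to each site:
Slate: 2743044884.000; Magenta: 481369410.000; Blue: 1180468474.000; Green: 145474009.000; Olive: 227526692.000; Teal: 996563016.000.
Minimum at Green.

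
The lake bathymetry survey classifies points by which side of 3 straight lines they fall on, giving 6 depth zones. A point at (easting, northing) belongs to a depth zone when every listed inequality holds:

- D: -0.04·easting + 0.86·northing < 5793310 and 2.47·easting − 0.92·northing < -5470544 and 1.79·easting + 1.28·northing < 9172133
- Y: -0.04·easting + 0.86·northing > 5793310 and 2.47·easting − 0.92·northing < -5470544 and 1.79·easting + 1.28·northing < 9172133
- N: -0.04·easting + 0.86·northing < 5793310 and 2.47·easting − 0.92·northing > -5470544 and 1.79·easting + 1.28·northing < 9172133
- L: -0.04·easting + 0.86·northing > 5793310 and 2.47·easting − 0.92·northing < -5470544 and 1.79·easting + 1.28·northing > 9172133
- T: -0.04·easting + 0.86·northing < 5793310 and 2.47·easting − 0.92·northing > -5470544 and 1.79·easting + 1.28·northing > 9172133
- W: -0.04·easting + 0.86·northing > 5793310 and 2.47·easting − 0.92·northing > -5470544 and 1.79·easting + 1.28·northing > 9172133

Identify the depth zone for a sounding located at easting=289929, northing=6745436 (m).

-0.04·289929 + 0.86·6745436 = 5789477.800, which is < 5793310
2.47·289929 − 0.92·6745436 = -5489676.490, which is < -5470544
1.79·289929 + 1.28·6745436 = 9153130.990, which is < 9172133
This sign pattern matches D.

D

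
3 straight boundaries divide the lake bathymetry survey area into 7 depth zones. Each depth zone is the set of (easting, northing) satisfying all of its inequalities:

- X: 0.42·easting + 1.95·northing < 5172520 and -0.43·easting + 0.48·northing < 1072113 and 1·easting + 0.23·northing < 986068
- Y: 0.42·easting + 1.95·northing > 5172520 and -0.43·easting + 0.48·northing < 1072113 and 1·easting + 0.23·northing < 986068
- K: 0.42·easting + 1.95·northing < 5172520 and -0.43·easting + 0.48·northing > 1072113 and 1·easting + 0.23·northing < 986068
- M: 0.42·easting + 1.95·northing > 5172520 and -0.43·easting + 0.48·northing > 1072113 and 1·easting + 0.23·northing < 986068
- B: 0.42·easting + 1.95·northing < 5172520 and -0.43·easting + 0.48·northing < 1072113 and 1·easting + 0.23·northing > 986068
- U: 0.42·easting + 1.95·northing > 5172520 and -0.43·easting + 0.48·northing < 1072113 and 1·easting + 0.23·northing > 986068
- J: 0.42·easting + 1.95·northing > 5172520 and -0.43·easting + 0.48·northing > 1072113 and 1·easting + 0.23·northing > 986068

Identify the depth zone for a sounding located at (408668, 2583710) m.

0.42·408668 + 1.95·2583710 = 5209875.060, which is > 5172520
-0.43·408668 + 0.48·2583710 = 1064453.560, which is < 1072113
1·408668 + 0.23·2583710 = 1002921.300, which is > 986068
This sign pattern matches U.

U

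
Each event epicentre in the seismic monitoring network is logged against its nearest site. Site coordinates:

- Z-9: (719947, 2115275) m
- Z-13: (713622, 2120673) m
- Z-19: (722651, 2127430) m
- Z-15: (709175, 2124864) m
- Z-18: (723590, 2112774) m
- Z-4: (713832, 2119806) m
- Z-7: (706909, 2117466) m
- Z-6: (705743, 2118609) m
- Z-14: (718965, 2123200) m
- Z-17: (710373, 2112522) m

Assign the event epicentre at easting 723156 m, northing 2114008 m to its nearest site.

Z-18

Squared distances to each site:
Z-9: 11902970.000; Z-13: 135319381.000; Z-19: 180405109.000; Z-15: 313321097.000; Z-18: 1711112.000; Z-4: 120553780.000; Z-7: 275922773.000; Z-6: 324381770.000; Z-14: 102057345.000; Z-17: 165613285.000.
Minimum at Z-18.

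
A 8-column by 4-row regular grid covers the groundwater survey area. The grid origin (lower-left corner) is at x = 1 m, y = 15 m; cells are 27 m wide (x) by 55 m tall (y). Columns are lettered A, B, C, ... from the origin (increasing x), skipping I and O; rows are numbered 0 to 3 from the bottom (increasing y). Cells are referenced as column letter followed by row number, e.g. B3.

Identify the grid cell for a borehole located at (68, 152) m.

Column index: ⌊(68 − 1) / 27⌋ = ⌊2.481⌋ = 2 → column C
Row offset from origin: ⌊(152 − 15) / 55⌋ = ⌊2.491⌋ = 2 → row 2

C2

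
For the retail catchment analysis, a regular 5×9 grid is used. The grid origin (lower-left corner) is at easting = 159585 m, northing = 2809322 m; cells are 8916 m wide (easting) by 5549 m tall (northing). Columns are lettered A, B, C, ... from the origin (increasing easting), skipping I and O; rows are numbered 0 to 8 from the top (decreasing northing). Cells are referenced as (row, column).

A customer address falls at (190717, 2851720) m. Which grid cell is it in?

(1, D)

Column index: ⌊(190717 − 159585) / 8916⌋ = ⌊3.492⌋ = 3 → column D
Row offset from origin: ⌊(2851720 − 2809322) / 5549⌋ = ⌊7.641⌋ = 7 → row 1 (counted from top)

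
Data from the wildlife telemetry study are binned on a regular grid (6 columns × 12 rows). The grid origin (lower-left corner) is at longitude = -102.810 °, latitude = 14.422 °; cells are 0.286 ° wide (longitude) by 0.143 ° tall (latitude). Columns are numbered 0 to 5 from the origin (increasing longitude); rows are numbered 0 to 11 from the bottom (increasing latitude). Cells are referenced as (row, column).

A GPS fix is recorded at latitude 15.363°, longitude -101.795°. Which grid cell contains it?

(6, 3)

Column index: ⌊(-101.795 − -102.810) / 0.286⌋ = ⌊3.549⌋ = 3
Row offset from origin: ⌊(15.363 − 14.422) / 0.143⌋ = ⌊6.580⌋ = 6 → row 6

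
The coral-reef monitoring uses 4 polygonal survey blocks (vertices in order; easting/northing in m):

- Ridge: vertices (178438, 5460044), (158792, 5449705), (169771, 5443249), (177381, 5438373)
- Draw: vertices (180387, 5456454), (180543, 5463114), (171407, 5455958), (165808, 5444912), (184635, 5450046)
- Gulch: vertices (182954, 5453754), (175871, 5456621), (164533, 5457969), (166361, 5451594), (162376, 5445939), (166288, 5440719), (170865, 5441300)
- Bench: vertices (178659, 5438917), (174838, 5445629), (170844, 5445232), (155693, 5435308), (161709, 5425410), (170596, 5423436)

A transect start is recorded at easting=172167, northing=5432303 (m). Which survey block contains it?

Cast a ray rightward from (172167, 5432303). For each polygon, the edges (by vertex number in listed order) whose endpoints lie on opposite sides of northing = 5432303, where each meets that height, and whether that is right or left of the point:
Ridge: no edge straddles that height → 0 crossings.
Draw: no edge straddles that height → 0 crossings.
Gulch: no edge straddles that height → 0 crossings.
Bench: 4–5 at easting≈157519.4 (left), 6–1 at easting≈175214.2 (right) → 1 crossing.
Only Bench has an odd count, so the point is inside Bench.

Bench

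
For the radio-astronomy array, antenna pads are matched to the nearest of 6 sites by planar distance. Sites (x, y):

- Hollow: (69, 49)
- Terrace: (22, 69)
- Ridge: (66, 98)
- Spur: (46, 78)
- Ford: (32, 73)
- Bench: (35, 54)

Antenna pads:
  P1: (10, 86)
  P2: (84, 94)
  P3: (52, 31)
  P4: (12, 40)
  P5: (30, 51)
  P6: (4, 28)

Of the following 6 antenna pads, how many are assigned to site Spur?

0

P1 → Terrace
P2 → Ridge
P3 → Hollow
P4 → Bench
P5 → Bench
P6 → Bench
0 of the 6 go to Spur.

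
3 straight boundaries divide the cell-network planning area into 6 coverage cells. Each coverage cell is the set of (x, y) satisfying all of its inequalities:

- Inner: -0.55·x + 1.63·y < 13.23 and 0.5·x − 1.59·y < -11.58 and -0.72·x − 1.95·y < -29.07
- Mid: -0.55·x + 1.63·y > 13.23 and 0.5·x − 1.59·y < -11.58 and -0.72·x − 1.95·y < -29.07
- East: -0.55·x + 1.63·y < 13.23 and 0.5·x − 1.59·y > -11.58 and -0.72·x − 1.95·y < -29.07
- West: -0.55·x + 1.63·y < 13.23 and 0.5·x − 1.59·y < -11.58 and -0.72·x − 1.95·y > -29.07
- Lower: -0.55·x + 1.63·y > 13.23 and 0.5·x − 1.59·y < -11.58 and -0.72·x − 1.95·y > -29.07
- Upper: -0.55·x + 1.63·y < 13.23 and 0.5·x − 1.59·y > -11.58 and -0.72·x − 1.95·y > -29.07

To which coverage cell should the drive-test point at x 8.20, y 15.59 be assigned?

Mid

-0.55·8.20 + 1.63·15.59 = 20.902, which is > 13.23
0.5·8.20 − 1.59·15.59 = -20.688, which is < -11.58
-0.72·8.20 − 1.95·15.59 = -36.304, which is < -29.07
This sign pattern matches Mid.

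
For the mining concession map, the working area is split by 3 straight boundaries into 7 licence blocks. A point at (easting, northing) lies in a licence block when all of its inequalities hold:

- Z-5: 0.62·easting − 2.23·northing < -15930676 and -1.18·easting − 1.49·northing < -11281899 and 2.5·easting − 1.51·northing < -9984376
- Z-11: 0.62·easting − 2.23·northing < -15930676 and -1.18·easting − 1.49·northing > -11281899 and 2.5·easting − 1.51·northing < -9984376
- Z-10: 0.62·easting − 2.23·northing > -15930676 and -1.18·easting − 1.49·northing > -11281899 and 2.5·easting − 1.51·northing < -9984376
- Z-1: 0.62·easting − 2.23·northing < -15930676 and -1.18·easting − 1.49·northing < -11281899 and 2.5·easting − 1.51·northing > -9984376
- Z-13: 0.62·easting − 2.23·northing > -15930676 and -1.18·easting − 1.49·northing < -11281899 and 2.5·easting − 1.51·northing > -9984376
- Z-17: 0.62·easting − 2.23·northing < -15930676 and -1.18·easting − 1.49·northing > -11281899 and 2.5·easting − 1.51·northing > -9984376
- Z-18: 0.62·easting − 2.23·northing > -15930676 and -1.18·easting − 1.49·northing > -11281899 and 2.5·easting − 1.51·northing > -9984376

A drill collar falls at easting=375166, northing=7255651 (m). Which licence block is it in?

0.62·375166 − 2.23·7255651 = -15947498.810, which is < -15930676
-1.18·375166 − 1.49·7255651 = -11253615.870, which is > -11281899
2.5·375166 − 1.51·7255651 = -10018118.010, which is < -9984376
This sign pattern matches Z-11.

Z-11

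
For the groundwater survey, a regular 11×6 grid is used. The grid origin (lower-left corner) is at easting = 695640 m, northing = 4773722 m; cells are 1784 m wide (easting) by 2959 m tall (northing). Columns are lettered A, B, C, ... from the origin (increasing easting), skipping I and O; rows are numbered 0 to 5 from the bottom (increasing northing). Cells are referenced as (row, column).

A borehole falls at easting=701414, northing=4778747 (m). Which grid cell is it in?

(1, D)

Column index: ⌊(701414 − 695640) / 1784⌋ = ⌊3.237⌋ = 3 → column D
Row offset from origin: ⌊(4778747 − 4773722) / 2959⌋ = ⌊1.698⌋ = 1 → row 1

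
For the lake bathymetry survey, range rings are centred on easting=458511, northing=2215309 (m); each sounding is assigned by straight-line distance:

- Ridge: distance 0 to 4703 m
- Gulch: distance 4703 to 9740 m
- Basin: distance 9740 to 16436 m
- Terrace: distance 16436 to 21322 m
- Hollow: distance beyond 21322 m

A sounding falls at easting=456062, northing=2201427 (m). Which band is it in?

Basin

Distance = √((456062−458511)² + (2201427−2215309)²) = √(5997601.000 + 192709924.000) = 14096.366 m.
9740 ≤ 14096.366 < 16436 → Basin.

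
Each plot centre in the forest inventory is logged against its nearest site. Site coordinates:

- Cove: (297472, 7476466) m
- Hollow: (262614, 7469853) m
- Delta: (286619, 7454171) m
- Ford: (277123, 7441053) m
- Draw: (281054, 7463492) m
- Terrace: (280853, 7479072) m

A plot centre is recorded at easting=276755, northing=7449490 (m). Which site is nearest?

Ford

Squared distances to each site:
Cove: 1156898665.000; Hollow: 614619650.000; Delta: 119210257.000; Ford: 71318393.000; Draw: 214537405.000; Terrace: 891888328.000.
Minimum at Ford.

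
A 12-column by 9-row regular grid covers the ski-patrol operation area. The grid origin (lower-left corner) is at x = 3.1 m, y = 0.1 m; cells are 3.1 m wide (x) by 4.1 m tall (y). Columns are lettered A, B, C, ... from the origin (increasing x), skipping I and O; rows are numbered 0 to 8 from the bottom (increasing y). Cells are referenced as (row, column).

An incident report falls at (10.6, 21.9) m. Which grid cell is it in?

(5, C)

Column index: ⌊(10.6 − 3.1) / 3.1⌋ = ⌊2.419⌋ = 2 → column C
Row offset from origin: ⌊(21.9 − 0.1) / 4.1⌋ = ⌊5.317⌋ = 5 → row 5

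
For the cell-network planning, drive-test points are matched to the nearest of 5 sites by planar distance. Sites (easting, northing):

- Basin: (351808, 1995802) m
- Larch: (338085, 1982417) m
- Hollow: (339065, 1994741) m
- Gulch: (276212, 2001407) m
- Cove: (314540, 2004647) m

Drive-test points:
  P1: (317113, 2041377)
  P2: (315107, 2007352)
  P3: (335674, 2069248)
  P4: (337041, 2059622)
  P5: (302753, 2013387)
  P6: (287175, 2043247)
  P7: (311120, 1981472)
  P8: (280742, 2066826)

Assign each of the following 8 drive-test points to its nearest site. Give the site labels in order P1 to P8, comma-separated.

Cove, Cove, Cove, Cove, Cove, Gulch, Cove, Gulch

P1 → Cove (d²=1355713229.00)
P2 → Cove (d²=7638514.00)
P3 → Cove (d²=4619935157.00)
P4 → Cove (d²=3528545626.00)
P5 → Cove (d²=215320969.00)
P6 → Gulch (d²=1870772969.00)
P7 → Cove (d²=548777025.00)
P8 → Gulch (d²=4300166461.00)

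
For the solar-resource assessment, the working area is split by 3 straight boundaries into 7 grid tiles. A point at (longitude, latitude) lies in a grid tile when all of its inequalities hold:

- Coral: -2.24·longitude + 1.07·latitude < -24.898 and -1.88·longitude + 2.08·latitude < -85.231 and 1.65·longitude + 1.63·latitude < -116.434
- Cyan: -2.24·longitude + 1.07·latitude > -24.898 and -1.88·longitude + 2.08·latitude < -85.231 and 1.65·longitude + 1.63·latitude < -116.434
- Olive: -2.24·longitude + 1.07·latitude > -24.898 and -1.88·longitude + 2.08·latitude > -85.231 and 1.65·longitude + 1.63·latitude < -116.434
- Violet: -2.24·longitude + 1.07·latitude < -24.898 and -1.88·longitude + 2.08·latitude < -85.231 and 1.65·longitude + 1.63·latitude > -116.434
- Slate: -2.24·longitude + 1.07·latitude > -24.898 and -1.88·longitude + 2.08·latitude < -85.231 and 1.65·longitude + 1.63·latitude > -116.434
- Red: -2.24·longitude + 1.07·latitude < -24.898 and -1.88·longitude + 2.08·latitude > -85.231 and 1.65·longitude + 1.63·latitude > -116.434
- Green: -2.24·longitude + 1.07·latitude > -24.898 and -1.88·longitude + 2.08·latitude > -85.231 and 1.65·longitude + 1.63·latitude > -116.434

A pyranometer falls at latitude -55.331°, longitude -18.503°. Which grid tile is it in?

-2.24·-18.503 + 1.07·-55.331 = -17.757, which is > -24.898
-1.88·-18.503 + 2.08·-55.331 = -80.303, which is > -85.231
1.65·-18.503 + 1.63·-55.331 = -120.719, which is < -116.434
This sign pattern matches Olive.

Olive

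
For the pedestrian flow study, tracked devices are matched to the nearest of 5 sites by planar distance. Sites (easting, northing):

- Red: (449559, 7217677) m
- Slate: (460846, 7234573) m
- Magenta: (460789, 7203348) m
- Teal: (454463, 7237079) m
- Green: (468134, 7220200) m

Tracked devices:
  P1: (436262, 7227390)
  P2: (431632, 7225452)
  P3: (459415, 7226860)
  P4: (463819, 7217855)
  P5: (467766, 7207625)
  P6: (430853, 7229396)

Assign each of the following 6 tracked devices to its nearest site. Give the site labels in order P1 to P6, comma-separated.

Red, Red, Slate, Green, Magenta, Red

P1 → Red (d²=271152578.00)
P2 → Red (d²=381827954.00)
P3 → Slate (d²=61538130.00)
P4 → Green (d²=24118250.00)
P5 → Magenta (d²=66971258.00)
P6 → Red (d²=487249397.00)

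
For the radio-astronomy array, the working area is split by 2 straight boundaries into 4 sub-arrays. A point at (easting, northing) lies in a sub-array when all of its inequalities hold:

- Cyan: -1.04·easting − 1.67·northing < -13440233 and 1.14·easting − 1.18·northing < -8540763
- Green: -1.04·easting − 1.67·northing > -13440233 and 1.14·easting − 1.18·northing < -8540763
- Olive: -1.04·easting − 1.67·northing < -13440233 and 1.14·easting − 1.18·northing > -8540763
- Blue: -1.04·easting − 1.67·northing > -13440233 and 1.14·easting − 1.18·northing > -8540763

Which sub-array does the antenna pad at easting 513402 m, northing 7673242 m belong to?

Blue

-1.04·513402 − 1.67·7673242 = -13348252.220, which is > -13440233
1.14·513402 − 1.18·7673242 = -8469147.280, which is > -8540763
This sign pattern matches Blue.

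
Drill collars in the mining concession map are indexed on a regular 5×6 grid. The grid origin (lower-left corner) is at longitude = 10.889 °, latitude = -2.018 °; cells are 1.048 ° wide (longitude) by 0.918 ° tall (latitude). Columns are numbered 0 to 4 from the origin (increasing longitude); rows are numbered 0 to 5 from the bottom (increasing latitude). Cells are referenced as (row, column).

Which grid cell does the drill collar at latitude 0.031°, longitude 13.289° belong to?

Column index: ⌊(13.289 − 10.889) / 1.048⌋ = ⌊2.290⌋ = 2
Row offset from origin: ⌊(0.031 − -2.018) / 0.918⌋ = ⌊2.232⌋ = 2 → row 2

(2, 2)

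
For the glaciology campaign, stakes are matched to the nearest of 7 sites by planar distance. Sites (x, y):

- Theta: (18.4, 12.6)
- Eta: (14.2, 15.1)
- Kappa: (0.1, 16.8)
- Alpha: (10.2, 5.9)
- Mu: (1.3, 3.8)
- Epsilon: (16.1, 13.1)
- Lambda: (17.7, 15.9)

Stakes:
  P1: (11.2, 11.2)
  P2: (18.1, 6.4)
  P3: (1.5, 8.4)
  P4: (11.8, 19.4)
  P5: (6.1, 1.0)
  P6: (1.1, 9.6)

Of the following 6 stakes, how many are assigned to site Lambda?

0

P1 → Eta
P2 → Theta
P3 → Mu
P4 → Eta
P5 → Mu
P6 → Mu
0 of the 6 go to Lambda.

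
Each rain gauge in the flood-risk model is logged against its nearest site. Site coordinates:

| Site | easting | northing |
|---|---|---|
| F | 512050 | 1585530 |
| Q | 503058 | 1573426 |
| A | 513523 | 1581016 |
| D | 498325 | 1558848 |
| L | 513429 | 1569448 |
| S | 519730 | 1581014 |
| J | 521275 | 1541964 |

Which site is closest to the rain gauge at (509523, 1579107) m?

A

Squared distances to each site:
F: 47640658.000; Q: 74069986.000; A: 19644281.000; D: 535822285.000; L: 108553117.000; S: 107819498.000; J: 1517711953.000.
Minimum at A.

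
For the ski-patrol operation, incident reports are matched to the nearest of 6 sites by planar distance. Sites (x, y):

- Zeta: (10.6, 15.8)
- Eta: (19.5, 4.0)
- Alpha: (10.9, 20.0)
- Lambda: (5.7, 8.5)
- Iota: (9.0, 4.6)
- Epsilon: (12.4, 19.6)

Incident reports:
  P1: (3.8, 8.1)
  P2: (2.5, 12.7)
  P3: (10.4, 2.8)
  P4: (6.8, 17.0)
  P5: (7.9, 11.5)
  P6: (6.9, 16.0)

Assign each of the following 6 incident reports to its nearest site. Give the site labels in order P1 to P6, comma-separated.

Lambda, Lambda, Iota, Zeta, Lambda, Zeta

P1 → Lambda (d²=3.77)
P2 → Lambda (d²=27.88)
P3 → Iota (d²=5.20)
P4 → Zeta (d²=15.88)
P5 → Lambda (d²=13.84)
P6 → Zeta (d²=13.73)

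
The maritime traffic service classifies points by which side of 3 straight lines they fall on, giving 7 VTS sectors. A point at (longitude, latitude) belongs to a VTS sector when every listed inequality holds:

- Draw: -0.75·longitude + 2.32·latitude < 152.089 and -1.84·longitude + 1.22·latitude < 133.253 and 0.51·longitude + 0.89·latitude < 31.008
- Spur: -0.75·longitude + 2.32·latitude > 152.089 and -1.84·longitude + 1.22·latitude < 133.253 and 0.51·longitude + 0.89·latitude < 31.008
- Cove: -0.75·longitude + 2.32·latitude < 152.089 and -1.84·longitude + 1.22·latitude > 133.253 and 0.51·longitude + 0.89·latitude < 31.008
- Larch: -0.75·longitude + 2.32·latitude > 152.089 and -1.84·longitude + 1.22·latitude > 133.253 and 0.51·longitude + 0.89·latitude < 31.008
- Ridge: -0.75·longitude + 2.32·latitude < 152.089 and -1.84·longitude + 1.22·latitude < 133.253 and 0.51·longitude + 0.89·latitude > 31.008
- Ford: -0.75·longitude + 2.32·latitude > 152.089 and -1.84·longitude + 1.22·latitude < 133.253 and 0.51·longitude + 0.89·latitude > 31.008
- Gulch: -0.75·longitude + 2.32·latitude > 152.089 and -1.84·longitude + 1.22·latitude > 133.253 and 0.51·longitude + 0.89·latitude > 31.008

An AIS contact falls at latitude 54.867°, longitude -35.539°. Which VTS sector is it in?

Spur

-0.75·-35.539 + 2.32·54.867 = 153.946, which is > 152.089
-1.84·-35.539 + 1.22·54.867 = 132.329, which is < 133.253
0.51·-35.539 + 0.89·54.867 = 30.707, which is < 31.008
This sign pattern matches Spur.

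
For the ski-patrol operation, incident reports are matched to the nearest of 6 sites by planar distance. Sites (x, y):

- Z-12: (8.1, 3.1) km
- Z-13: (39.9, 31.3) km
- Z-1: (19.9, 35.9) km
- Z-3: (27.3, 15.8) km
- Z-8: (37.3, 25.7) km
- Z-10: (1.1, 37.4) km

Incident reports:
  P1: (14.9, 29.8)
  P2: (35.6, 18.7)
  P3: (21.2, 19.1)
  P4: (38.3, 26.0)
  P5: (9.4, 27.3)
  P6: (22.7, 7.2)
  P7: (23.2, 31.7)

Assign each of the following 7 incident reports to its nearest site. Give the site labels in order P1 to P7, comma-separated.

Z-1, Z-8, Z-3, Z-8, Z-10, Z-3, Z-1

P1 → Z-1 (d²=62.21)
P2 → Z-8 (d²=51.89)
P3 → Z-3 (d²=48.10)
P4 → Z-8 (d²=1.09)
P5 → Z-10 (d²=170.90)
P6 → Z-3 (d²=95.12)
P7 → Z-1 (d²=28.53)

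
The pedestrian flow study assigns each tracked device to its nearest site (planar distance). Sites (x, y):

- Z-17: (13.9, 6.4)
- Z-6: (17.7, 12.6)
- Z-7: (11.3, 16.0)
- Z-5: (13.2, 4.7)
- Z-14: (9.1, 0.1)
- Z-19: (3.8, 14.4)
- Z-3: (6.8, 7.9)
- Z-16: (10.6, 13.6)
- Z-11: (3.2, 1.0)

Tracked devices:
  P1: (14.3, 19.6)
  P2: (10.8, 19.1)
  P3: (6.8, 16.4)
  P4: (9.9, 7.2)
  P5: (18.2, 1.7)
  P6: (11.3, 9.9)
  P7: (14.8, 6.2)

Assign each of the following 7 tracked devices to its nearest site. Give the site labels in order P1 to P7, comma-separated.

P1 → Z-7 (d²=21.96)
P2 → Z-7 (d²=9.86)
P3 → Z-19 (d²=13.00)
P4 → Z-3 (d²=10.10)
P5 → Z-5 (d²=34.00)
P6 → Z-16 (d²=14.18)
P7 → Z-17 (d²=0.85)

Z-7, Z-7, Z-19, Z-3, Z-5, Z-16, Z-17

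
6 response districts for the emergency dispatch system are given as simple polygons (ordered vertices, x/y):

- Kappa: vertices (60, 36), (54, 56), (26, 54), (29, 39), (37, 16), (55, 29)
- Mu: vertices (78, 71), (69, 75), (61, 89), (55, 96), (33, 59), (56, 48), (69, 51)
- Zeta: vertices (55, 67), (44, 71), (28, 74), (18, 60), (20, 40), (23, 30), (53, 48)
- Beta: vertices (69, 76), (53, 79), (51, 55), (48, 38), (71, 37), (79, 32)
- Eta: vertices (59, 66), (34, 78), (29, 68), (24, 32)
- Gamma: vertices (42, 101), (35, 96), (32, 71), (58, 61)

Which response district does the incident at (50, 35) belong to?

Kappa

Cast a ray rightward from (50, 35). For each polygon, the edges (by vertex number in listed order) whose endpoints lie on opposite sides of y = 35, where each meets that height, and whether that is right or left of the point:
Kappa: 4–5 at x≈30.4 (left), 6–1 at x≈59.3 (right) → 1 crossing.
Mu: no edge straddles that height → 0 crossings.
Zeta: 5–6 at x≈21.5 (left), 6–7 at x≈31.3 (left) → 0 crossings.
Beta: 5–6 at x≈74.2 (right), 6–1 at x≈78.3 (right) → 2 crossings.
Eta: 3–4 at x≈24.4 (left), 4–1 at x≈27.1 (left) → 0 crossings.
Gamma: no edge straddles that height → 0 crossings.
Only Kappa has an odd count, so the point is inside Kappa.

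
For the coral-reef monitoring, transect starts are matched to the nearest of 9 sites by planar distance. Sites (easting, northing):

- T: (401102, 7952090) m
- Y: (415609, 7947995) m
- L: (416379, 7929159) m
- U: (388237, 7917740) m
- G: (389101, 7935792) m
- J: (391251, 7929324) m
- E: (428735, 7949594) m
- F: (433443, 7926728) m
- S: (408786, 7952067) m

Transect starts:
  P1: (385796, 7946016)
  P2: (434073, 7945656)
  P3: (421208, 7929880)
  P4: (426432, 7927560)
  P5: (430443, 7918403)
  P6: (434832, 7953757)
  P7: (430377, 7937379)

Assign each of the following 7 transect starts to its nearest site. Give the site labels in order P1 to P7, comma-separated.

G, E, L, F, F, E, F

P1 → G (d²=115453201.00)
P2 → E (d²=44002088.00)
P3 → L (d²=23839082.00)
P4 → F (d²=49846345.00)
P5 → F (d²=78305625.00)
P6 → E (d²=54503978.00)
P7 → F (d²=122844157.00)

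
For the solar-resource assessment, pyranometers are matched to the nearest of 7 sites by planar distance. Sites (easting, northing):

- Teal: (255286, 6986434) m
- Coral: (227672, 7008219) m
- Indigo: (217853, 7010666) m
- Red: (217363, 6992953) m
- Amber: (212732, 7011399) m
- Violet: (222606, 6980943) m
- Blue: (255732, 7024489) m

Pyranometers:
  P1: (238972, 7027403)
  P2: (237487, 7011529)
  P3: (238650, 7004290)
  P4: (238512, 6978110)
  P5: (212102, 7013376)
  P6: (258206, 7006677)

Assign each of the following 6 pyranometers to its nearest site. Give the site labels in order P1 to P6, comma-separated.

Blue, Coral, Coral, Violet, Amber, Blue

P1 → Blue (d²=289388996.00)
P2 → Coral (d²=107290325.00)
P3 → Coral (d²=135953525.00)
P4 → Violet (d²=261026725.00)
P5 → Amber (d²=4305429.00)
P6 → Blue (d²=323388020.00)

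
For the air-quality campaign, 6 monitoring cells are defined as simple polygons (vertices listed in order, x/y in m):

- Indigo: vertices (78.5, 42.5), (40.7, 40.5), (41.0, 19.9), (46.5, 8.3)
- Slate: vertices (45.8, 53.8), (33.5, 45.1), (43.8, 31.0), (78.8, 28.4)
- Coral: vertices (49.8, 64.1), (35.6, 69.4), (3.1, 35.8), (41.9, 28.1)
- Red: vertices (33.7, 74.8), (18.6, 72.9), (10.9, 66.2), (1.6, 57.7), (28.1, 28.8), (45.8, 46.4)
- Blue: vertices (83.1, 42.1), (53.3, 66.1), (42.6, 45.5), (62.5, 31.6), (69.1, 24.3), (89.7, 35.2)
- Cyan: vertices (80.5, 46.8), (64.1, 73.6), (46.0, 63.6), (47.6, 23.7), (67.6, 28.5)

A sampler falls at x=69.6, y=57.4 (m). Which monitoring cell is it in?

Cast a ray rightward from (69.6, 57.4). For each polygon, the edges (by vertex number in listed order) whose endpoints lie on opposite sides of y = 57.4, where each meets that height, and whether that is right or left of the point:
Indigo: no edge straddles that height → 0 crossings.
Slate: no edge straddles that height → 0 crossings.
Coral: 2–3 at x≈23.99 (left), 4–1 at x≈48.33 (left) → 0 crossings.
Red: 4–5 at x≈1.88 (left), 6–1 at x≈41.11 (left) → 0 crossings.
Blue: 1–2 at x≈64.10 (left), 2–3 at x≈48.78 (left) → 0 crossings.
Cyan: 1–2 at x≈74.01 (right), 3–4 at x≈46.25 (left) → 1 crossing.
Only Cyan has an odd count, so the point is inside Cyan.

Cyan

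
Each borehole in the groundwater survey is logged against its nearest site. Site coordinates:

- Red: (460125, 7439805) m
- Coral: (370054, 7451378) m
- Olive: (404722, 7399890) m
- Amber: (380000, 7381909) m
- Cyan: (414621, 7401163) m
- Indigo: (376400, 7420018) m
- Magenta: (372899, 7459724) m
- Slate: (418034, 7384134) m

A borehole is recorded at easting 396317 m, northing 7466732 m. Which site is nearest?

Squared distances to each site:
Red: 4796524193.000; Coral: 925490485.000; Olive: 4538496989.000; Amber: 7461185818.000; Cyan: 4634330177.000; Indigo: 2578884685.000; Magenta: 597514788.000; Slate: 7294057693.000.
Minimum at Magenta.

Magenta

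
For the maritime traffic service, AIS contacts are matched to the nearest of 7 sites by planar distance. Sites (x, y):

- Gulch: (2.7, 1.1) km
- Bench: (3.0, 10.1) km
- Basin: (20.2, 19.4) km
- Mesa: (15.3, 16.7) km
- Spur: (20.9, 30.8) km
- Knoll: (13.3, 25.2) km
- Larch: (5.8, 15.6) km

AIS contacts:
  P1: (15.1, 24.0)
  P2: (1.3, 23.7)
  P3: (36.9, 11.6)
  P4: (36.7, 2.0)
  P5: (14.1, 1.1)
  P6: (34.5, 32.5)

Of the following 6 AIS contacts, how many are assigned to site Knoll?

P1 → Knoll
P2 → Larch
P3 → Basin
P4 → Basin
P5 → Gulch
P6 → Spur
1 of the 6 goes to Knoll.

1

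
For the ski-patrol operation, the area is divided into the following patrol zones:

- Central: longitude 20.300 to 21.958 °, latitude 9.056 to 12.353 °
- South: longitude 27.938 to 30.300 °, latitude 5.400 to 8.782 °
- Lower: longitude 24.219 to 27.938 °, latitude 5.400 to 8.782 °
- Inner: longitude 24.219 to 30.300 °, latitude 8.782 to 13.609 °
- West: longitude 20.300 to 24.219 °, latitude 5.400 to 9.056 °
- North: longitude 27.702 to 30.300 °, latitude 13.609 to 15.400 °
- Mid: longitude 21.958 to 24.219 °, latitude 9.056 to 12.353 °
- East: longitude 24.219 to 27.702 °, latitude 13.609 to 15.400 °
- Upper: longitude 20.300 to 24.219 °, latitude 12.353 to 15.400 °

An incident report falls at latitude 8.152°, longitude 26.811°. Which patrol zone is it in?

Lower

The point has longitude = 26.811 and latitude = 8.152.
Only Lower satisfies 24.219 ≤ longitude ≤ 27.938 and 5.400 ≤ latitude ≤ 8.782.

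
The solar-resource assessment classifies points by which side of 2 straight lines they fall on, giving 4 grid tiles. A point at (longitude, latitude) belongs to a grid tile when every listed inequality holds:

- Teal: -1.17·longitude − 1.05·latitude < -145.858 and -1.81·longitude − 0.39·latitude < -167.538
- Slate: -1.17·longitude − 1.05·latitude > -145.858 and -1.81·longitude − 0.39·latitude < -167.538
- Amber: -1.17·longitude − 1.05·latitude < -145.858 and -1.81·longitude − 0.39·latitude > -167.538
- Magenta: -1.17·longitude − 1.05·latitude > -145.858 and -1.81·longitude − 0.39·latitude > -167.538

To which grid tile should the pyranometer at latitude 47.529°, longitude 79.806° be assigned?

-1.17·79.806 − 1.05·47.529 = -143.278, which is > -145.858
-1.81·79.806 − 0.39·47.529 = -162.985, which is > -167.538
This sign pattern matches Magenta.

Magenta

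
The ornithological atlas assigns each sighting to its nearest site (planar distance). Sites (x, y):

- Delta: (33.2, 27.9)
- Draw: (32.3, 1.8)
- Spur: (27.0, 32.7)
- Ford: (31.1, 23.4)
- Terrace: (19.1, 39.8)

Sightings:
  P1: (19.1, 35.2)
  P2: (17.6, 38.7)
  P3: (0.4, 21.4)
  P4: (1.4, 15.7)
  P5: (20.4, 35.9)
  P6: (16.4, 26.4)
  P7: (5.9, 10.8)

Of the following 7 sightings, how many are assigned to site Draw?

1

P1 → Terrace
P2 → Terrace
P3 → Terrace
P4 → Terrace
P5 → Terrace
P6 → Spur
P7 → Draw
1 of the 7 goes to Draw.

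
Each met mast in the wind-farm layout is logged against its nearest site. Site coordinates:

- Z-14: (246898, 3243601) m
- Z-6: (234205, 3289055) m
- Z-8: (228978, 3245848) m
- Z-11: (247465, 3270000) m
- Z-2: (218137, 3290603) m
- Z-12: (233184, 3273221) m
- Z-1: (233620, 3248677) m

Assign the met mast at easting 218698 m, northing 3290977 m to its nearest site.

Z-2

Squared distances to each site:
Z-14: 3039725376.000; Z-6: 244161133.000; Z-8: 2142305041.000; Z-11: 1267574818.000; Z-2: 454597.000; Z-12: 525119732.000; Z-1: 2011956084.000.
Minimum at Z-2.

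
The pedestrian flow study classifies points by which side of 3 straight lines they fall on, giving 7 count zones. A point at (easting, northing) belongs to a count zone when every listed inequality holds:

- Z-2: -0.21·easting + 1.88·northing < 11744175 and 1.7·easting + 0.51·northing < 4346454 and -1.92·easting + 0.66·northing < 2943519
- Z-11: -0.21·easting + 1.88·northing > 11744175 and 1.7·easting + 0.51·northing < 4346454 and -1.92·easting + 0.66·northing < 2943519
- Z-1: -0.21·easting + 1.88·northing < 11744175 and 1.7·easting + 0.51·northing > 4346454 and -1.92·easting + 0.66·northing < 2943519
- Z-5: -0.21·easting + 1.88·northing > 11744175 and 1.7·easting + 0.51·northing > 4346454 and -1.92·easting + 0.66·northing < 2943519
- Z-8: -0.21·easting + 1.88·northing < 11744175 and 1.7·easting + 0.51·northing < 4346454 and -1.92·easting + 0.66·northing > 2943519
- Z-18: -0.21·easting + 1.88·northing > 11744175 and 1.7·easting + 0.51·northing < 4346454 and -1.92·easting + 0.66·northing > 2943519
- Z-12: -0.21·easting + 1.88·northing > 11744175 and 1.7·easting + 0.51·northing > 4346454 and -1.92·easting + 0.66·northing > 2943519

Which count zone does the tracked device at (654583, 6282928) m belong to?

Z-2

-0.21·654583 + 1.88·6282928 = 11674442.210, which is < 11744175
1.7·654583 + 0.51·6282928 = 4317084.380, which is < 4346454
-1.92·654583 + 0.66·6282928 = 2889933.120, which is < 2943519
This sign pattern matches Z-2.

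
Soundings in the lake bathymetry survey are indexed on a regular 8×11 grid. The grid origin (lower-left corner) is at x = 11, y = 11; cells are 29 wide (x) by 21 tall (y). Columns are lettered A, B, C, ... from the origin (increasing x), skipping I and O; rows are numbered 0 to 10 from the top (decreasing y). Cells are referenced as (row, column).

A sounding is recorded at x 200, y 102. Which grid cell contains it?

(6, G)

Column index: ⌊(200 − 11) / 29⌋ = ⌊6.517⌋ = 6 → column G
Row offset from origin: ⌊(102 − 11) / 21⌋ = ⌊4.333⌋ = 4 → row 6 (counted from top)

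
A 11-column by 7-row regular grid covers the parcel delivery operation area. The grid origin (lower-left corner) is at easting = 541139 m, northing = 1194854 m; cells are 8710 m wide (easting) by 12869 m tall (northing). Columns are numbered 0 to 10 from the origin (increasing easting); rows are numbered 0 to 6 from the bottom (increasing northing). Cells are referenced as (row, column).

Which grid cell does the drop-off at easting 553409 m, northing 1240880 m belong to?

Column index: ⌊(553409 − 541139) / 8710⌋ = ⌊1.409⌋ = 1
Row offset from origin: ⌊(1240880 − 1194854) / 12869⌋ = ⌊3.577⌋ = 3 → row 3

(3, 1)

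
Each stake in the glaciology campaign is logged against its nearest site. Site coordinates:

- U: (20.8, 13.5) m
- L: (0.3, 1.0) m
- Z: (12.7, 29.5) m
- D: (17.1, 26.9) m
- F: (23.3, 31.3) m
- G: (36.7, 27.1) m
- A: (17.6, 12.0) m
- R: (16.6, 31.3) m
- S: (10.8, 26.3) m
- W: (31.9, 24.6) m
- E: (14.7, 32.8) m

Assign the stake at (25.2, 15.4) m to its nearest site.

Squared distances to each site:
U: 22.970; L: 827.370; Z: 355.060; D: 197.860; F: 256.420; G: 269.140; A: 69.320; R: 326.770; S: 326.170; W: 129.530; E: 413.010.
Minimum at U.

U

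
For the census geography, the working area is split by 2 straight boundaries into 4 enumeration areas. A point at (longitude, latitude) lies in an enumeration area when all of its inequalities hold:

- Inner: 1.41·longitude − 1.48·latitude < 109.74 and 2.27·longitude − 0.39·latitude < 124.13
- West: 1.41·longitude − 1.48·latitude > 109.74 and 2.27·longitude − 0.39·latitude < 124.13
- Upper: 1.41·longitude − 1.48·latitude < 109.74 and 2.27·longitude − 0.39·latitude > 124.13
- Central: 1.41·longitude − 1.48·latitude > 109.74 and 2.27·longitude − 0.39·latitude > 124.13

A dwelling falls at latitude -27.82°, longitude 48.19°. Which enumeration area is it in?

Inner

1.41·48.19 − 1.48·-27.82 = 109.121, which is < 109.74
2.27·48.19 − 0.39·-27.82 = 120.241, which is < 124.13
This sign pattern matches Inner.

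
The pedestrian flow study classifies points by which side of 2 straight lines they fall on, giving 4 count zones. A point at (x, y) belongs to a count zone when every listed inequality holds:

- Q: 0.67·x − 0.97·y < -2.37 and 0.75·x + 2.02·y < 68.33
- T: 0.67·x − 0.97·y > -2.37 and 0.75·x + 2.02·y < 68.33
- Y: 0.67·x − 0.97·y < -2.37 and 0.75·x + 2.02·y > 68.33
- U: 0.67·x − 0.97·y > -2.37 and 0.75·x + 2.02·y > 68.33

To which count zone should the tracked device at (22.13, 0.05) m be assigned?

T

0.67·22.13 − 0.97·0.05 = 14.779, which is > -2.37
0.75·22.13 + 2.02·0.05 = 16.698, which is < 68.33
This sign pattern matches T.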